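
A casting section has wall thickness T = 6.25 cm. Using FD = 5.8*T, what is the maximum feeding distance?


Formula: FD = 5.8 * T  (riser feeding-distance rule)
FD = 5.8 * 6.25 cm = 36.2500 cm

Final answer: 36.2500 cm


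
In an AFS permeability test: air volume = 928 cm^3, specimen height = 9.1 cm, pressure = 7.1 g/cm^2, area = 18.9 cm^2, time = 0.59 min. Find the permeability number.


Formula: Permeability Number P = (V * H) / (p * A * t)
Numerator: V * H = 928 * 9.1 = 8444.8
Denominator: p * A * t = 7.1 * 18.9 * 0.59 = 79.1721
P = 8444.8 / 79.1721 = 106.6638

Final answer: 106.6638


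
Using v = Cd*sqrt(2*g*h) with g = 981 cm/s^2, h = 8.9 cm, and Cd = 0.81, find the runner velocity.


Formula: v = Cd * sqrt(2 * g * h)  (Torricelli with discharge coefficient)
2*g*h = 2 * 981 * 8.9 = 17461.8 cm^2/s^2
sqrt(17461.8) = 132.14310 cm/s
v = 0.81 * 132.14310 = 107.0359 cm/s


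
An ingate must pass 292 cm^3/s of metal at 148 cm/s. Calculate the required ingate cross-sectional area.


Formula: A_ingate = Q / v  (continuity equation)
A = 292 cm^3/s / 148 cm/s = 1.9730 cm^2


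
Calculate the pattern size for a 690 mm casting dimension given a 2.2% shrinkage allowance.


Formula: L_pattern = L_casting * (1 + shrinkage_rate/100)
Shrinkage factor = 1 + 2.2/100 = 1.022
L_pattern = 690 mm * 1.022 = 705.1800 mm

Answer: 705.1800 mm


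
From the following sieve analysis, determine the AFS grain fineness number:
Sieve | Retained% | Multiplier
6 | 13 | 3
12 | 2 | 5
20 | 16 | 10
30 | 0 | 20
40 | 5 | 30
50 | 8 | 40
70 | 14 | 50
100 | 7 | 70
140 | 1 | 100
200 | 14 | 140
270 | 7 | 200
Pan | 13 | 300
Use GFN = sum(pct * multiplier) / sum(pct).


Formula: GFN = sum(pct * multiplier) / sum(pct)
sum(pct * multiplier) = 9229
sum(pct) = 100
GFN = 9229 / 100 = 92.29

Answer: 92.29


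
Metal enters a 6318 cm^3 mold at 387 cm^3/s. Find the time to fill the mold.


Formula: t_fill = V_mold / Q_flow
t = 6318 cm^3 / 387 cm^3/s = 16.3256 s

16.3256 s


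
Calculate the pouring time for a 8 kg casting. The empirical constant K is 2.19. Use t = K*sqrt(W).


Formula: t = K * sqrt(W)
sqrt(W) = sqrt(8) = 2.82843
t = 2.19 * 2.82843 = 6.1943 s

Final answer: 6.1943 s


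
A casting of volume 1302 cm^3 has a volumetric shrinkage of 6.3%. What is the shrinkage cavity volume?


Formula: V_shrink = V_casting * shrinkage_pct / 100
V_shrink = 1302 cm^3 * 6.3 / 100 = 82.0260 cm^3


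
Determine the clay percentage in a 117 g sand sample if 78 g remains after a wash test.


Formula: Clay% = (W_total - W_washed) / W_total * 100
Clay mass = 117 - 78 = 39 g
Clay% = 39 / 117 * 100 = 33.3333%


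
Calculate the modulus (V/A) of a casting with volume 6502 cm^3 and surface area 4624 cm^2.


Formula: Casting Modulus M = V / A
M = 6502 cm^3 / 4624 cm^2 = 1.4061 cm

Answer: 1.4061 cm


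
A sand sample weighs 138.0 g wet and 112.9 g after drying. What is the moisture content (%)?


Formula: MC = (W_wet - W_dry) / W_wet * 100
Water mass = 138.0 - 112.9 = 25.1 g
MC = 25.1 / 138.0 * 100 = 18.1884%

18.1884%


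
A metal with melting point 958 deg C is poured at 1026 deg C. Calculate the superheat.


Formula: Superheat = T_pour - T_melt
Superheat = 1026 - 958 = 68 deg C

Final answer: 68 deg C


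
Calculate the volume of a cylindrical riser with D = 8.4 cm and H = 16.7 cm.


Formula: V = pi * (D/2)^2 * H  (cylinder volume)
Radius = D/2 = 8.4/2 = 4.2 cm
V = pi * 4.2^2 * 16.7 = 925.4755 cm^3

Final answer: 925.4755 cm^3


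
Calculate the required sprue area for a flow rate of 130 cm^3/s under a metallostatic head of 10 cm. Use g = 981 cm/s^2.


Formula: v = sqrt(2*g*h), A = Q/v
Velocity: v = sqrt(2 * 981 * 10) = sqrt(19620) = 140.0714 cm/s
Sprue area: A = Q / v = 130 / 140.0714 = 0.9281 cm^2

Final answer: 0.9281 cm^2


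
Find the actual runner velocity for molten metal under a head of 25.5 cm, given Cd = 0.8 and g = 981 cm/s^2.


Formula: v = Cd * sqrt(2 * g * h)  (Torricelli with discharge coefficient)
2*g*h = 2 * 981 * 25.5 = 50031.0 cm^2/s^2
sqrt(50031.0) = 223.67611 cm/s
v = 0.8 * 223.67611 = 178.9409 cm/s

Final answer: 178.9409 cm/s


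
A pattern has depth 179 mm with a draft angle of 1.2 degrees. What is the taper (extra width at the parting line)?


Formula: taper = depth * tan(draft_angle)
tan(1.2 deg) = 0.0209470
taper = 179 mm * 0.0209470 = 3.7495 mm

3.7495 mm


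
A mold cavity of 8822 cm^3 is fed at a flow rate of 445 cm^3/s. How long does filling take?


Formula: t_fill = V_mold / Q_flow
t = 8822 cm^3 / 445 cm^3/s = 19.8247 s

Answer: 19.8247 s


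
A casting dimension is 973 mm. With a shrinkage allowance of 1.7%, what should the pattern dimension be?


Formula: L_pattern = L_casting * (1 + shrinkage_rate/100)
Shrinkage factor = 1 + 1.7/100 = 1.017
L_pattern = 973 mm * 1.017 = 989.5410 mm


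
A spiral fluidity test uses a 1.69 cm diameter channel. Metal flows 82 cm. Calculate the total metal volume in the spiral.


Formula: V = pi * (d/2)^2 * L  (cylinder volume)
Radius = 1.69/2 = 0.845 cm
V = pi * 0.845^2 * 82 = 183.9404 cm^3

Final answer: 183.9404 cm^3


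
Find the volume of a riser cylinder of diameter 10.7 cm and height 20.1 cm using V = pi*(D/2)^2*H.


Formula: V = pi * (D/2)^2 * H  (cylinder volume)
Radius = D/2 = 10.7/2 = 5.35 cm
V = pi * 5.35^2 * 20.1 = 1807.3967 cm^3

1807.3967 cm^3


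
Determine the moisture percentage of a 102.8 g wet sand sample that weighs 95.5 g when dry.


Formula: MC = (W_wet - W_dry) / W_wet * 100
Water mass = 102.8 - 95.5 = 7.3 g
MC = 7.3 / 102.8 * 100 = 7.1012%

Answer: 7.1012%


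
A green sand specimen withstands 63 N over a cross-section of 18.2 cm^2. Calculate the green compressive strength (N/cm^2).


Formula: Compressive Strength = Force / Area
Strength = 63 N / 18.2 cm^2 = 3.4615 N/cm^2


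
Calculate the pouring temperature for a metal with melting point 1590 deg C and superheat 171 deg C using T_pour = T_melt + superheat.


Formula: T_pour = T_melt + Superheat
T_pour = 1590 + 171 = 1761 deg C


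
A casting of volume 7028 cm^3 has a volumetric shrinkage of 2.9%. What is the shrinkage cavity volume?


Formula: V_shrink = V_casting * shrinkage_pct / 100
V_shrink = 7028 cm^3 * 2.9 / 100 = 203.8120 cm^3

Answer: 203.8120 cm^3


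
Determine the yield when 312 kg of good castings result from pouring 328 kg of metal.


Formula: Casting Yield = (W_good / W_total) * 100
Yield = (312 kg / 328 kg) * 100 = 95.1220%

Final answer: 95.1220%


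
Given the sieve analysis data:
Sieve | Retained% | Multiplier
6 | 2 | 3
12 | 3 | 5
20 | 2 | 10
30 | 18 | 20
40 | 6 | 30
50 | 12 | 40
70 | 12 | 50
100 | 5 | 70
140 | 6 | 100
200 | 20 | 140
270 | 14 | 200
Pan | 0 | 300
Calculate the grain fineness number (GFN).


Formula: GFN = sum(pct * multiplier) / sum(pct)
sum(pct * multiplier) = 8211
sum(pct) = 100
GFN = 8211 / 100 = 82.11

82.11


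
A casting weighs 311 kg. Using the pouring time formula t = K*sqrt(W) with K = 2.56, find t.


Formula: t = K * sqrt(W)
sqrt(W) = sqrt(311) = 17.63519
t = 2.56 * 17.63519 = 45.1461 s

Final answer: 45.1461 s


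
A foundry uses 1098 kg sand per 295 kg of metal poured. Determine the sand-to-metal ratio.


Formula: Sand-to-Metal Ratio = W_sand / W_metal
Ratio = 1098 kg / 295 kg = 3.7220

Answer: 3.7220


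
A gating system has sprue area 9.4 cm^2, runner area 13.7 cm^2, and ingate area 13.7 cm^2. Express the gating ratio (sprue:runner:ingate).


Sprue:Runner:Ingate = 1 : 13.7/9.4 : 13.7/9.4 = 1:1.46:1.46

Answer: 1:1.46:1.46


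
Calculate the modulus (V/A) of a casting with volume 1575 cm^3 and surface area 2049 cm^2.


Formula: Casting Modulus M = V / A
M = 1575 cm^3 / 2049 cm^2 = 0.7687 cm

Answer: 0.7687 cm


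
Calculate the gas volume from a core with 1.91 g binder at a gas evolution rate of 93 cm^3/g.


Formula: V_gas = W_binder * gas_evolution_rate
V = 1.91 g * 93 cm^3/g = 177.6300 cm^3

Final answer: 177.6300 cm^3


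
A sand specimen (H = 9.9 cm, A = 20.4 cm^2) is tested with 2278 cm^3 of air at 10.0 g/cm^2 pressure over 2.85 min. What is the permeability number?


Formula: Permeability Number P = (V * H) / (p * A * t)
Numerator: V * H = 2278 * 9.9 = 22552.2
Denominator: p * A * t = 10.0 * 20.4 * 2.85 = 581.4
P = 22552.2 / 581.4 = 38.7895

38.7895


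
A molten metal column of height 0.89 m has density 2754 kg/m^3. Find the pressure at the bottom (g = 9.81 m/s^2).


Formula: P = rho * g * h
rho * g = 2754 * 9.81 = 27016.74 N/m^3
P = 27016.74 * 0.89 = 24044.8986 Pa

24044.8986 Pa


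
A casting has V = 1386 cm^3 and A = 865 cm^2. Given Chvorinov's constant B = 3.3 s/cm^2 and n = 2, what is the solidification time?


Formula: t_s = B * (V/A)^n  (Chvorinov's rule, n=2)
Modulus M = V/A = 1386/865 = 1.602312 cm
M^2 = 1.602312^2 = 2.567404 cm^2
t_s = 3.3 * 2.567404 = 8.4724 s

Final answer: 8.4724 s


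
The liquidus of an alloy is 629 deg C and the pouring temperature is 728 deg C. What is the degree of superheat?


Formula: Superheat = T_pour - T_melt
Superheat = 728 - 629 = 99 deg C


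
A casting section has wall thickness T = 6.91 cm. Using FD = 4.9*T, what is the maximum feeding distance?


Formula: FD = 4.9 * T  (riser feeding-distance rule)
FD = 4.9 * 6.91 cm = 33.8590 cm

Answer: 33.8590 cm


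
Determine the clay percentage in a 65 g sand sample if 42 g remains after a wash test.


Formula: Clay% = (W_total - W_washed) / W_total * 100
Clay mass = 65 - 42 = 23 g
Clay% = 23 / 65 * 100 = 35.3846%


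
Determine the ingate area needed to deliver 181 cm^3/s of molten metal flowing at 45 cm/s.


Formula: A_ingate = Q / v  (continuity equation)
A = 181 cm^3/s / 45 cm/s = 4.0222 cm^2

4.0222 cm^2


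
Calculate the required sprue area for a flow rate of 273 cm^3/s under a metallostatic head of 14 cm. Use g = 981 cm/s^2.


Formula: v = sqrt(2*g*h), A = Q/v
Velocity: v = sqrt(2 * 981 * 14) = sqrt(27468) = 165.7347 cm/s
Sprue area: A = Q / v = 273 / 165.7347 = 1.6472 cm^2

1.6472 cm^2


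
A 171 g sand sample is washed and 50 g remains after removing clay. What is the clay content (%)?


Formula: Clay% = (W_total - W_washed) / W_total * 100
Clay mass = 171 - 50 = 121 g
Clay% = 121 / 171 * 100 = 70.7602%

Answer: 70.7602%


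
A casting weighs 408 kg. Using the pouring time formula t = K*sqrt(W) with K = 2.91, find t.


Formula: t = K * sqrt(W)
sqrt(W) = sqrt(408) = 20.19901
t = 2.91 * 20.19901 = 58.7791 s


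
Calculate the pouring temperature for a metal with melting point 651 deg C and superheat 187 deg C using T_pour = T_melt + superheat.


Formula: T_pour = T_melt + Superheat
T_pour = 651 + 187 = 838 deg C

Answer: 838 deg C


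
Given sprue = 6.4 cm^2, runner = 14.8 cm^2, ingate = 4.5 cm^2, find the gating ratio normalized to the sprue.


Sprue:Runner:Ingate = 1 : 14.8/6.4 : 4.5/6.4 = 1:2.31:0.70


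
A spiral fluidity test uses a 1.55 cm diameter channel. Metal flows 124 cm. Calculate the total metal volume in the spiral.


Formula: V = pi * (d/2)^2 * L  (cylinder volume)
Radius = 1.55/2 = 0.775 cm
V = pi * 0.775^2 * 124 = 233.9780 cm^3

Answer: 233.9780 cm^3


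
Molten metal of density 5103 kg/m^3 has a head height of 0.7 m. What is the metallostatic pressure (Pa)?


Formula: P = rho * g * h
rho * g = 5103 * 9.81 = 50060.43 N/m^3
P = 50060.43 * 0.7 = 35042.3010 Pa

Final answer: 35042.3010 Pa


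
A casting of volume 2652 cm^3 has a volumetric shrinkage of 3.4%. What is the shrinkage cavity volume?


Formula: V_shrink = V_casting * shrinkage_pct / 100
V_shrink = 2652 cm^3 * 3.4 / 100 = 90.1680 cm^3

Final answer: 90.1680 cm^3


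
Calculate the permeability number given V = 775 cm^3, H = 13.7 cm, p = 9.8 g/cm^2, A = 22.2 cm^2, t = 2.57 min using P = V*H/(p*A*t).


Formula: Permeability Number P = (V * H) / (p * A * t)
Numerator: V * H = 775 * 13.7 = 10617.5
Denominator: p * A * t = 9.8 * 22.2 * 2.57 = 559.1292
P = 10617.5 / 559.1292 = 18.9893

Final answer: 18.9893


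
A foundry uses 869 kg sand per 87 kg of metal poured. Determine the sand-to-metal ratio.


Formula: Sand-to-Metal Ratio = W_sand / W_metal
Ratio = 869 kg / 87 kg = 9.9885

Final answer: 9.9885


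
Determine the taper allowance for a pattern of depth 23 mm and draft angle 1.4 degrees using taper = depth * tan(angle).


Formula: taper = depth * tan(draft_angle)
tan(1.4 deg) = 0.0244395
taper = 23 mm * 0.0244395 = 0.5621 mm


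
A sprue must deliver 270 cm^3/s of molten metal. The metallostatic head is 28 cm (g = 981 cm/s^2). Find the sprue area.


Formula: v = sqrt(2*g*h), A = Q/v
Velocity: v = sqrt(2 * 981 * 28) = sqrt(54936) = 234.3843 cm/s
Sprue area: A = Q / v = 270 / 234.3843 = 1.1520 cm^2

Final answer: 1.1520 cm^2


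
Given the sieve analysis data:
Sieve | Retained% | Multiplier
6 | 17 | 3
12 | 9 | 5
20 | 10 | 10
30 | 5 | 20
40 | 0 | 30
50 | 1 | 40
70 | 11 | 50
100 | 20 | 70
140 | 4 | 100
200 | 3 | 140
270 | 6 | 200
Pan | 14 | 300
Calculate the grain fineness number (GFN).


Formula: GFN = sum(pct * multiplier) / sum(pct)
sum(pct * multiplier) = 8506
sum(pct) = 100
GFN = 8506 / 100 = 85.06

85.06


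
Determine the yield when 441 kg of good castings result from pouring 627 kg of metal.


Formula: Casting Yield = (W_good / W_total) * 100
Yield = (441 kg / 627 kg) * 100 = 70.3349%


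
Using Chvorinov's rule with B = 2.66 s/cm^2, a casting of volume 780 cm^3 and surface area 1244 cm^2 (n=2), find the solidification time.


Formula: t_s = B * (V/A)^n  (Chvorinov's rule, n=2)
Modulus M = V/A = 780/1244 = 0.627010 cm
M^2 = 0.627010^2 = 0.393142 cm^2
t_s = 2.66 * 0.393142 = 1.0458 s

1.0458 s


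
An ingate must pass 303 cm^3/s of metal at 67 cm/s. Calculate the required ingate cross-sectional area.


Formula: A_ingate = Q / v  (continuity equation)
A = 303 cm^3/s / 67 cm/s = 4.5224 cm^2

Answer: 4.5224 cm^2


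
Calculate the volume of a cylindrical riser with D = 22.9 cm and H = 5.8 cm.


Formula: V = pi * (D/2)^2 * H  (cylinder volume)
Radius = D/2 = 22.9/2 = 11.45 cm
V = pi * 11.45^2 * 5.8 = 2388.8498 cm^3

2388.8498 cm^3


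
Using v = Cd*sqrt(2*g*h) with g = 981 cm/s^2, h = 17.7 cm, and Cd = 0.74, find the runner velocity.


Formula: v = Cd * sqrt(2 * g * h)  (Torricelli with discharge coefficient)
2*g*h = 2 * 981 * 17.7 = 34727.4 cm^2/s^2
sqrt(34727.4) = 186.35289 cm/s
v = 0.74 * 186.35289 = 137.9011 cm/s


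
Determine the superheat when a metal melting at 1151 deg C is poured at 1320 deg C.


Formula: Superheat = T_pour - T_melt
Superheat = 1320 - 1151 = 169 deg C


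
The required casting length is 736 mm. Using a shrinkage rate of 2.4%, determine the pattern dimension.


Formula: L_pattern = L_casting * (1 + shrinkage_rate/100)
Shrinkage factor = 1 + 2.4/100 = 1.024
L_pattern = 736 mm * 1.024 = 753.6640 mm

Answer: 753.6640 mm


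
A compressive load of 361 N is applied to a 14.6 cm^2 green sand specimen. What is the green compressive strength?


Formula: Compressive Strength = Force / Area
Strength = 361 N / 14.6 cm^2 = 24.7260 N/cm^2

Final answer: 24.7260 N/cm^2


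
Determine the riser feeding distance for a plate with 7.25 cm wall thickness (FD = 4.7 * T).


Formula: FD = 4.7 * T  (riser feeding-distance rule)
FD = 4.7 * 7.25 cm = 34.0750 cm

Final answer: 34.0750 cm


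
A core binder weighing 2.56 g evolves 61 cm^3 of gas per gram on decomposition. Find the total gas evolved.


Formula: V_gas = W_binder * gas_evolution_rate
V = 2.56 g * 61 cm^3/g = 156.1600 cm^3

Final answer: 156.1600 cm^3


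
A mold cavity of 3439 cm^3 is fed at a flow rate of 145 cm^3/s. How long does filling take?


Formula: t_fill = V_mold / Q_flow
t = 3439 cm^3 / 145 cm^3/s = 23.7172 s

23.7172 s


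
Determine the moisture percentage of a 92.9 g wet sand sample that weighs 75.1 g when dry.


Formula: MC = (W_wet - W_dry) / W_wet * 100
Water mass = 92.9 - 75.1 = 17.8 g
MC = 17.8 / 92.9 * 100 = 19.1604%

19.1604%


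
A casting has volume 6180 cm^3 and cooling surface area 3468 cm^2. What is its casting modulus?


Formula: Casting Modulus M = V / A
M = 6180 cm^3 / 3468 cm^2 = 1.7820 cm

Final answer: 1.7820 cm


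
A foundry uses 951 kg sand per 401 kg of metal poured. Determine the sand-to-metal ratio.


Formula: Sand-to-Metal Ratio = W_sand / W_metal
Ratio = 951 kg / 401 kg = 2.3716

2.3716


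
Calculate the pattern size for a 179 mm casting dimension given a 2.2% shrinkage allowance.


Formula: L_pattern = L_casting * (1 + shrinkage_rate/100)
Shrinkage factor = 1 + 2.2/100 = 1.022
L_pattern = 179 mm * 1.022 = 182.9380 mm

182.9380 mm


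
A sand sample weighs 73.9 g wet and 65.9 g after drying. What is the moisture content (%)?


Formula: MC = (W_wet - W_dry) / W_wet * 100
Water mass = 73.9 - 65.9 = 8.0 g
MC = 8.0 / 73.9 * 100 = 10.8254%

Answer: 10.8254%


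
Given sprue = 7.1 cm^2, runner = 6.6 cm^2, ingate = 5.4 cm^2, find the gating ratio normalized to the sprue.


Sprue:Runner:Ingate = 1 : 6.6/7.1 : 5.4/7.1 = 1:0.93:0.76


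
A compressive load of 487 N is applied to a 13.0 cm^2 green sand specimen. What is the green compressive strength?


Formula: Compressive Strength = Force / Area
Strength = 487 N / 13.0 cm^2 = 37.4615 N/cm^2

Answer: 37.4615 N/cm^2


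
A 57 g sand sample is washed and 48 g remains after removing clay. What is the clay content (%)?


Formula: Clay% = (W_total - W_washed) / W_total * 100
Clay mass = 57 - 48 = 9 g
Clay% = 9 / 57 * 100 = 15.7895%


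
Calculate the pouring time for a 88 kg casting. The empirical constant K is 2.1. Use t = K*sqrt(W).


Formula: t = K * sqrt(W)
sqrt(W) = sqrt(88) = 9.38083
t = 2.1 * 9.38083 = 19.6997 s

Final answer: 19.6997 s


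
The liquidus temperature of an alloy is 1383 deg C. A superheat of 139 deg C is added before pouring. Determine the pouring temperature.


Formula: T_pour = T_melt + Superheat
T_pour = 1383 + 139 = 1522 deg C

1522 deg C


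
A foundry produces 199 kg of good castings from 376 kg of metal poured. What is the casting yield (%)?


Formula: Casting Yield = (W_good / W_total) * 100
Yield = (199 kg / 376 kg) * 100 = 52.9255%

Answer: 52.9255%


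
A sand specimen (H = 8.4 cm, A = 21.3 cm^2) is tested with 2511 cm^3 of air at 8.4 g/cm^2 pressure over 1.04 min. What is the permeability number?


Formula: Permeability Number P = (V * H) / (p * A * t)
Numerator: V * H = 2511 * 8.4 = 21092.4
Denominator: p * A * t = 8.4 * 21.3 * 1.04 = 186.0768
P = 21092.4 / 186.0768 = 113.3532

113.3532


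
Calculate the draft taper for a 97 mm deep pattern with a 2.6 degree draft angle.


Formula: taper = depth * tan(draft_angle)
tan(2.6 deg) = 0.0454097
taper = 97 mm * 0.0454097 = 4.4047 mm

Final answer: 4.4047 mm


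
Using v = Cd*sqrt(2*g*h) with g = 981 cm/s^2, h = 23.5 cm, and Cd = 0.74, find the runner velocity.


Formula: v = Cd * sqrt(2 * g * h)  (Torricelli with discharge coefficient)
2*g*h = 2 * 981 * 23.5 = 46107.0 cm^2/s^2
sqrt(46107.0) = 214.72541 cm/s
v = 0.74 * 214.72541 = 158.8968 cm/s

Final answer: 158.8968 cm/s


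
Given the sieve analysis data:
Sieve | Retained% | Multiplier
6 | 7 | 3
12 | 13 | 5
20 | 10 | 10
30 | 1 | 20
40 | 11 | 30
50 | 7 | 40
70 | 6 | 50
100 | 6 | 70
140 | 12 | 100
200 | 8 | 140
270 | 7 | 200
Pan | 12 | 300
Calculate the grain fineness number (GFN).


Formula: GFN = sum(pct * multiplier) / sum(pct)
sum(pct * multiplier) = 8856
sum(pct) = 100
GFN = 8856 / 100 = 88.56


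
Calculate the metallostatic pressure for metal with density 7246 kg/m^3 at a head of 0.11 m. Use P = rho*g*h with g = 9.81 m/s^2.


Formula: P = rho * g * h
rho * g = 7246 * 9.81 = 71083.26 N/m^3
P = 71083.26 * 0.11 = 7819.1586 Pa

Answer: 7819.1586 Pa


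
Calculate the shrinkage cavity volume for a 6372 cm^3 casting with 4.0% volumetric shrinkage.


Formula: V_shrink = V_casting * shrinkage_pct / 100
V_shrink = 6372 cm^3 * 4.0 / 100 = 254.8800 cm^3

Answer: 254.8800 cm^3


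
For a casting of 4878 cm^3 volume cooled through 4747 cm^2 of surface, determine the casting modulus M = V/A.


Formula: Casting Modulus M = V / A
M = 4878 cm^3 / 4747 cm^2 = 1.0276 cm

1.0276 cm


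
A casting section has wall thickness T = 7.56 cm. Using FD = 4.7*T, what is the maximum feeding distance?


Formula: FD = 4.7 * T  (riser feeding-distance rule)
FD = 4.7 * 7.56 cm = 35.5320 cm

Final answer: 35.5320 cm


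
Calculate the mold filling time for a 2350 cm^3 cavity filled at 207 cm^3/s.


Formula: t_fill = V_mold / Q_flow
t = 2350 cm^3 / 207 cm^3/s = 11.3527 s


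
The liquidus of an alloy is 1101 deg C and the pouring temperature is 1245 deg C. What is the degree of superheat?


Formula: Superheat = T_pour - T_melt
Superheat = 1245 - 1101 = 144 deg C


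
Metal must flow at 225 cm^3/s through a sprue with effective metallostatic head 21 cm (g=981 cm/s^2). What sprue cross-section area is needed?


Formula: v = sqrt(2*g*h), A = Q/v
Velocity: v = sqrt(2 * 981 * 21) = sqrt(41202) = 202.9828 cm/s
Sprue area: A = Q / v = 225 / 202.9828 = 1.1085 cm^2


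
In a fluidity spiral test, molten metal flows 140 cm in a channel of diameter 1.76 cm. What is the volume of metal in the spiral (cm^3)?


Formula: V = pi * (d/2)^2 * L  (cylinder volume)
Radius = 1.76/2 = 0.88 cm
V = pi * 0.88^2 * 140 = 340.5989 cm^3

Final answer: 340.5989 cm^3


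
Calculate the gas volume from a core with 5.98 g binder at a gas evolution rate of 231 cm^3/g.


Formula: V_gas = W_binder * gas_evolution_rate
V = 5.98 g * 231 cm^3/g = 1381.3800 cm^3

1381.3800 cm^3


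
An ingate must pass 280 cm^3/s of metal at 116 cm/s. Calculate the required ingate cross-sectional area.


Formula: A_ingate = Q / v  (continuity equation)
A = 280 cm^3/s / 116 cm/s = 2.4138 cm^2

2.4138 cm^2


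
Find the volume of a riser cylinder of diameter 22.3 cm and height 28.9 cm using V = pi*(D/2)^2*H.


Formula: V = pi * (D/2)^2 * H  (cylinder volume)
Radius = D/2 = 22.3/2 = 11.15 cm
V = pi * 11.15^2 * 28.9 = 11287.4919 cm^3

11287.4919 cm^3


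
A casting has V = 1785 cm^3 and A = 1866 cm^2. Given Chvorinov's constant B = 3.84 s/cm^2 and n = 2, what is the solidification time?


Formula: t_s = B * (V/A)^n  (Chvorinov's rule, n=2)
Modulus M = V/A = 1785/1866 = 0.956592 cm
M^2 = 0.956592^2 = 0.915068 cm^2
t_s = 3.84 * 0.915068 = 3.5139 s


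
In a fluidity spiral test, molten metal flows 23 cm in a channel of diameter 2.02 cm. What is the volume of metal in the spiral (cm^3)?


Formula: V = pi * (d/2)^2 * L  (cylinder volume)
Radius = 2.02/2 = 1.01 cm
V = pi * 1.01^2 * 23 = 73.7090 cm^3

Answer: 73.7090 cm^3


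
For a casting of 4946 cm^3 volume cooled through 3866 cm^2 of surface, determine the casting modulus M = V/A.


Formula: Casting Modulus M = V / A
M = 4946 cm^3 / 3866 cm^2 = 1.2794 cm

Answer: 1.2794 cm


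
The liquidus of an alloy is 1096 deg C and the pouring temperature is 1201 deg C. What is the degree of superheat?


Formula: Superheat = T_pour - T_melt
Superheat = 1201 - 1096 = 105 deg C

Final answer: 105 deg C


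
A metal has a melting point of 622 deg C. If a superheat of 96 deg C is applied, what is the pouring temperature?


Formula: T_pour = T_melt + Superheat
T_pour = 622 + 96 = 718 deg C


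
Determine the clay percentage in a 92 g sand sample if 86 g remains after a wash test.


Formula: Clay% = (W_total - W_washed) / W_total * 100
Clay mass = 92 - 86 = 6 g
Clay% = 6 / 92 * 100 = 6.5217%

Final answer: 6.5217%


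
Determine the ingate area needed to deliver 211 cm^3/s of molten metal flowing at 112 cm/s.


Formula: A_ingate = Q / v  (continuity equation)
A = 211 cm^3/s / 112 cm/s = 1.8839 cm^2

1.8839 cm^2


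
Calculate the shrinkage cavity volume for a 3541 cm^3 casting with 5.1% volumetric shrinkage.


Formula: V_shrink = V_casting * shrinkage_pct / 100
V_shrink = 3541 cm^3 * 5.1 / 100 = 180.5910 cm^3


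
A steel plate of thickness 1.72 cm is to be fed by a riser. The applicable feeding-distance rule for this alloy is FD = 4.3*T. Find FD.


Formula: FD = 4.3 * T  (riser feeding-distance rule)
FD = 4.3 * 1.72 cm = 7.3960 cm


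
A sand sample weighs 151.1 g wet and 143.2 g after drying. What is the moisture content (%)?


Formula: MC = (W_wet - W_dry) / W_wet * 100
Water mass = 151.1 - 143.2 = 7.9 g
MC = 7.9 / 151.1 * 100 = 5.2283%

Final answer: 5.2283%


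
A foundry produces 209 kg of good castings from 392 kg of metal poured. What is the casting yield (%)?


Formula: Casting Yield = (W_good / W_total) * 100
Yield = (209 kg / 392 kg) * 100 = 53.3163%


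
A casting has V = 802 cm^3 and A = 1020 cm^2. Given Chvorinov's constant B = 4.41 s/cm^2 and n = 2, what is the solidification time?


Formula: t_s = B * (V/A)^n  (Chvorinov's rule, n=2)
Modulus M = V/A = 802/1020 = 0.786275 cm
M^2 = 0.786275^2 = 0.618228 cm^2
t_s = 4.41 * 0.618228 = 2.7264 s


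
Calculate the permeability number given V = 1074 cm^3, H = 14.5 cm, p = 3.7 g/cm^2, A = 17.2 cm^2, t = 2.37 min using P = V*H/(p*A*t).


Formula: Permeability Number P = (V * H) / (p * A * t)
Numerator: V * H = 1074 * 14.5 = 15573.0
Denominator: p * A * t = 3.7 * 17.2 * 2.37 = 150.8268
P = 15573.0 / 150.8268 = 103.2509


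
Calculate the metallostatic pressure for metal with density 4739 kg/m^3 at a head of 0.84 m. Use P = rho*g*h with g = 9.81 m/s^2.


Formula: P = rho * g * h
rho * g = 4739 * 9.81 = 46489.59 N/m^3
P = 46489.59 * 0.84 = 39051.2556 Pa

Answer: 39051.2556 Pa


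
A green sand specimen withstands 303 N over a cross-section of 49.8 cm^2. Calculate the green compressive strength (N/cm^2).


Formula: Compressive Strength = Force / Area
Strength = 303 N / 49.8 cm^2 = 6.0843 N/cm^2


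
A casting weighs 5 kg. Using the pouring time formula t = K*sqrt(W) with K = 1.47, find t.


Formula: t = K * sqrt(W)
sqrt(W) = sqrt(5) = 2.23607
t = 1.47 * 2.23607 = 3.2870 s


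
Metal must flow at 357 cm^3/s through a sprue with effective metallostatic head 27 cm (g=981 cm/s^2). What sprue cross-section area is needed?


Formula: v = sqrt(2*g*h), A = Q/v
Velocity: v = sqrt(2 * 981 * 27) = sqrt(52974) = 230.1608 cm/s
Sprue area: A = Q / v = 357 / 230.1608 = 1.5511 cm^2

1.5511 cm^2


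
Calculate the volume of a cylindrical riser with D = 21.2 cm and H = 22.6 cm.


Formula: V = pi * (D/2)^2 * H  (cylinder volume)
Radius = D/2 = 21.2/2 = 10.6 cm
V = pi * 10.6^2 * 22.6 = 7977.5593 cm^3

7977.5593 cm^3


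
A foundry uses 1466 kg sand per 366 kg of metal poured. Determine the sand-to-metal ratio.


Formula: Sand-to-Metal Ratio = W_sand / W_metal
Ratio = 1466 kg / 366 kg = 4.0055

4.0055


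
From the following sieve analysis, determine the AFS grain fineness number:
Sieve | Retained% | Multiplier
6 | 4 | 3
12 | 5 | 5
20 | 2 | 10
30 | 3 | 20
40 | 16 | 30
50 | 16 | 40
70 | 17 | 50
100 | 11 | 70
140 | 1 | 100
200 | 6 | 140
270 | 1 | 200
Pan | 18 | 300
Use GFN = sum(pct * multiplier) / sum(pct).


Formula: GFN = sum(pct * multiplier) / sum(pct)
sum(pct * multiplier) = 9397
sum(pct) = 100
GFN = 9397 / 100 = 93.97

93.97


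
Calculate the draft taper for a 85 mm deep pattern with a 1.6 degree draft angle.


Formula: taper = depth * tan(draft_angle)
tan(1.6 deg) = 0.0279325
taper = 85 mm * 0.0279325 = 2.3743 mm


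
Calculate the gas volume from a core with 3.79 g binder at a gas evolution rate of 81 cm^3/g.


Formula: V_gas = W_binder * gas_evolution_rate
V = 3.79 g * 81 cm^3/g = 306.9900 cm^3

306.9900 cm^3


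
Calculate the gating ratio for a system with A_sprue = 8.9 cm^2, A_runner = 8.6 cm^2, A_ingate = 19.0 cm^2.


Sprue:Runner:Ingate = 1 : 8.6/8.9 : 19.0/8.9 = 1:0.97:2.13

Answer: 1:0.97:2.13


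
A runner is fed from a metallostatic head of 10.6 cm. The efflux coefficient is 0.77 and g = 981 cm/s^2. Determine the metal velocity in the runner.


Formula: v = Cd * sqrt(2 * g * h)  (Torricelli with discharge coefficient)
2*g*h = 2 * 981 * 10.6 = 20797.2 cm^2/s^2
sqrt(20797.2) = 144.21234 cm/s
v = 0.77 * 144.21234 = 111.0435 cm/s

Final answer: 111.0435 cm/s


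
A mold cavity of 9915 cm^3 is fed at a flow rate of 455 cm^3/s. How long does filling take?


Formula: t_fill = V_mold / Q_flow
t = 9915 cm^3 / 455 cm^3/s = 21.7912 s

Answer: 21.7912 s


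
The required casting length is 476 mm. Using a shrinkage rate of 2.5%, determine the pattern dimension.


Formula: L_pattern = L_casting * (1 + shrinkage_rate/100)
Shrinkage factor = 1 + 2.5/100 = 1.025
L_pattern = 476 mm * 1.025 = 487.9000 mm

487.9000 mm


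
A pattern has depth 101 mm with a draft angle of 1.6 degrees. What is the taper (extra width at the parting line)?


Formula: taper = depth * tan(draft_angle)
tan(1.6 deg) = 0.0279325
taper = 101 mm * 0.0279325 = 2.8212 mm


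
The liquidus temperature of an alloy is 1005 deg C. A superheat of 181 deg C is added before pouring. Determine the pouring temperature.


Formula: T_pour = T_melt + Superheat
T_pour = 1005 + 181 = 1186 deg C

Final answer: 1186 deg C


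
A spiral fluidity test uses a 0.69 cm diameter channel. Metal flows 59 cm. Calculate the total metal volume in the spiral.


Formula: V = pi * (d/2)^2 * L  (cylinder volume)
Radius = 0.69/2 = 0.345 cm
V = pi * 0.345^2 * 59 = 22.0618 cm^3

Answer: 22.0618 cm^3


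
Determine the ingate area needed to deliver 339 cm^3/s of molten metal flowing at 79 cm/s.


Formula: A_ingate = Q / v  (continuity equation)
A = 339 cm^3/s / 79 cm/s = 4.2911 cm^2

4.2911 cm^2


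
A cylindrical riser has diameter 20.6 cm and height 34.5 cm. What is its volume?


Formula: V = pi * (D/2)^2 * H  (cylinder volume)
Radius = D/2 = 20.6/2 = 10.3 cm
V = pi * 10.3^2 * 34.5 = 11498.5590 cm^3

Final answer: 11498.5590 cm^3


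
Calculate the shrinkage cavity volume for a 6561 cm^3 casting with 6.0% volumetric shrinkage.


Formula: V_shrink = V_casting * shrinkage_pct / 100
V_shrink = 6561 cm^3 * 6.0 / 100 = 393.6600 cm^3


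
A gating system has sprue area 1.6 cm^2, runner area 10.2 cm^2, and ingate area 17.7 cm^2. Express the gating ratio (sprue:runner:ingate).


Sprue:Runner:Ingate = 1 : 10.2/1.6 : 17.7/1.6 = 1:6.38:11.06

Final answer: 1:6.38:11.06


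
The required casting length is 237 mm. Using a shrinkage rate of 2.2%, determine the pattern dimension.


Formula: L_pattern = L_casting * (1 + shrinkage_rate/100)
Shrinkage factor = 1 + 2.2/100 = 1.022
L_pattern = 237 mm * 1.022 = 242.2140 mm


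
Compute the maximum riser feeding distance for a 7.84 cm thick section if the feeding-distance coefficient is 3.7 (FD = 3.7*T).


Formula: FD = 3.7 * T  (riser feeding-distance rule)
FD = 3.7 * 7.84 cm = 29.0080 cm

29.0080 cm


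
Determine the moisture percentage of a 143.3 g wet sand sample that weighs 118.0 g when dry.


Formula: MC = (W_wet - W_dry) / W_wet * 100
Water mass = 143.3 - 118.0 = 25.3 g
MC = 25.3 / 143.3 * 100 = 17.6553%

Answer: 17.6553%


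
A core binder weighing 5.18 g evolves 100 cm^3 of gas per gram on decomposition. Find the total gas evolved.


Formula: V_gas = W_binder * gas_evolution_rate
V = 5.18 g * 100 cm^3/g = 518.0000 cm^3


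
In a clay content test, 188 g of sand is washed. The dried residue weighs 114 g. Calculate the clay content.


Formula: Clay% = (W_total - W_washed) / W_total * 100
Clay mass = 188 - 114 = 74 g
Clay% = 74 / 188 * 100 = 39.3617%

Answer: 39.3617%


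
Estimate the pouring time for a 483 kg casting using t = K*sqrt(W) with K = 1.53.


Formula: t = K * sqrt(W)
sqrt(W) = sqrt(483) = 21.97726
t = 1.53 * 21.97726 = 33.6252 s

33.6252 s


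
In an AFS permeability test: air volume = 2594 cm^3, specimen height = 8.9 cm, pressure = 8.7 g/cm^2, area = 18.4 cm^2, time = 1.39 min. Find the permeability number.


Formula: Permeability Number P = (V * H) / (p * A * t)
Numerator: V * H = 2594 * 8.9 = 23086.6
Denominator: p * A * t = 8.7 * 18.4 * 1.39 = 222.5112
P = 23086.6 / 222.5112 = 103.7548

103.7548


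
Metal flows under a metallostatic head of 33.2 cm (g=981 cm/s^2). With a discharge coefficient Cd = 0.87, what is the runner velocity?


Formula: v = Cd * sqrt(2 * g * h)  (Torricelli with discharge coefficient)
2*g*h = 2 * 981 * 33.2 = 65138.4 cm^2/s^2
sqrt(65138.4) = 255.22226 cm/s
v = 0.87 * 255.22226 = 222.0434 cm/s

222.0434 cm/s


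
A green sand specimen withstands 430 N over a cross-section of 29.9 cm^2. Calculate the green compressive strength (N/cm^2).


Formula: Compressive Strength = Force / Area
Strength = 430 N / 29.9 cm^2 = 14.3813 N/cm^2

14.3813 N/cm^2


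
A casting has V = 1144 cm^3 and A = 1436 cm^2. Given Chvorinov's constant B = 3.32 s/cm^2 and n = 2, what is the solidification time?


Formula: t_s = B * (V/A)^n  (Chvorinov's rule, n=2)
Modulus M = V/A = 1144/1436 = 0.796657 cm
M^2 = 0.796657^2 = 0.634662 cm^2
t_s = 3.32 * 0.634662 = 2.1071 s

2.1071 s


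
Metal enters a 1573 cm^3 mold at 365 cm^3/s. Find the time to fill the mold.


Formula: t_fill = V_mold / Q_flow
t = 1573 cm^3 / 365 cm^3/s = 4.3096 s

Answer: 4.3096 s


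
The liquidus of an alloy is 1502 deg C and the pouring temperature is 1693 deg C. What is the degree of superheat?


Formula: Superheat = T_pour - T_melt
Superheat = 1693 - 1502 = 191 deg C

191 deg C


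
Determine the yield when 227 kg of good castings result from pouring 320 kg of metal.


Formula: Casting Yield = (W_good / W_total) * 100
Yield = (227 kg / 320 kg) * 100 = 70.9375%

Answer: 70.9375%


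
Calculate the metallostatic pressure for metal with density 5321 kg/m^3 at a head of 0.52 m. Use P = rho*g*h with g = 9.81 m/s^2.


Formula: P = rho * g * h
rho * g = 5321 * 9.81 = 52199.01 N/m^3
P = 52199.01 * 0.52 = 27143.4852 Pa

Final answer: 27143.4852 Pa


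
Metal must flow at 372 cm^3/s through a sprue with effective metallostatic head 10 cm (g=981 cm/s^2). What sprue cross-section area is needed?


Formula: v = sqrt(2*g*h), A = Q/v
Velocity: v = sqrt(2 * 981 * 10) = sqrt(19620) = 140.0714 cm/s
Sprue area: A = Q / v = 372 / 140.0714 = 2.6558 cm^2

Answer: 2.6558 cm^2


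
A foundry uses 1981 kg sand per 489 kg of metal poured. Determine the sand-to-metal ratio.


Formula: Sand-to-Metal Ratio = W_sand / W_metal
Ratio = 1981 kg / 489 kg = 4.0511

Final answer: 4.0511


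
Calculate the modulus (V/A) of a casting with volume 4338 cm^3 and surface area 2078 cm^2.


Formula: Casting Modulus M = V / A
M = 4338 cm^3 / 2078 cm^2 = 2.0876 cm

Answer: 2.0876 cm


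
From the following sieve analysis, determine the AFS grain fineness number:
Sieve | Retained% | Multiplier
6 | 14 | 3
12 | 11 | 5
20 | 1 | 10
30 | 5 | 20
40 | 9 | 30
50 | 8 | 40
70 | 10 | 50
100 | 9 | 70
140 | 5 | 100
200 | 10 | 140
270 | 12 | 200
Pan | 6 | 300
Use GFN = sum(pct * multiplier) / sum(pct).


Formula: GFN = sum(pct * multiplier) / sum(pct)
sum(pct * multiplier) = 8027
sum(pct) = 100
GFN = 8027 / 100 = 80.27

Final answer: 80.27


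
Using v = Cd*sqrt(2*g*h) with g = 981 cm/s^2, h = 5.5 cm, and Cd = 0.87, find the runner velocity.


Formula: v = Cd * sqrt(2 * g * h)  (Torricelli with discharge coefficient)
2*g*h = 2 * 981 * 5.5 = 10791.0 cm^2/s^2
sqrt(10791.0) = 103.87974 cm/s
v = 0.87 * 103.87974 = 90.3754 cm/s


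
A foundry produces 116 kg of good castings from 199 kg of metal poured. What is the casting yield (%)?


Formula: Casting Yield = (W_good / W_total) * 100
Yield = (116 kg / 199 kg) * 100 = 58.2915%

Answer: 58.2915%


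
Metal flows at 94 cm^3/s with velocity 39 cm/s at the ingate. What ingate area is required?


Formula: A_ingate = Q / v  (continuity equation)
A = 94 cm^3/s / 39 cm/s = 2.4103 cm^2


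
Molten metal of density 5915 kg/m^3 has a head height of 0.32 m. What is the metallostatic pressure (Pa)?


Formula: P = rho * g * h
rho * g = 5915 * 9.81 = 58026.15 N/m^3
P = 58026.15 * 0.32 = 18568.3680 Pa

Answer: 18568.3680 Pa


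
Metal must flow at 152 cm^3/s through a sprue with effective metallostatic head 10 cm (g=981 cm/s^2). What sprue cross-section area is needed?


Formula: v = sqrt(2*g*h), A = Q/v
Velocity: v = sqrt(2 * 981 * 10) = sqrt(19620) = 140.0714 cm/s
Sprue area: A = Q / v = 152 / 140.0714 = 1.0852 cm^2


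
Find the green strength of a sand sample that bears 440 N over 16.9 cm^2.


Formula: Compressive Strength = Force / Area
Strength = 440 N / 16.9 cm^2 = 26.0355 N/cm^2

26.0355 N/cm^2


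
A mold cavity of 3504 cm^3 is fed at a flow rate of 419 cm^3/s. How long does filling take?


Formula: t_fill = V_mold / Q_flow
t = 3504 cm^3 / 419 cm^3/s = 8.3628 s


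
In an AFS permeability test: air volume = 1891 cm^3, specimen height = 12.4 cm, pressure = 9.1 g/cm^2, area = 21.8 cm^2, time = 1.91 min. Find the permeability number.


Formula: Permeability Number P = (V * H) / (p * A * t)
Numerator: V * H = 1891 * 12.4 = 23448.4
Denominator: p * A * t = 9.1 * 21.8 * 1.91 = 378.9058
P = 23448.4 / 378.9058 = 61.8845


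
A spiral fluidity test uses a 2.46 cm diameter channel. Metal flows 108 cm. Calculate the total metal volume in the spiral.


Formula: V = pi * (d/2)^2 * L  (cylinder volume)
Radius = 2.46/2 = 1.23 cm
V = pi * 1.23^2 * 108 = 513.3149 cm^3

Final answer: 513.3149 cm^3


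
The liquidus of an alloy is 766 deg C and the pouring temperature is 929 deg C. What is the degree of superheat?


Formula: Superheat = T_pour - T_melt
Superheat = 929 - 766 = 163 deg C

Answer: 163 deg C


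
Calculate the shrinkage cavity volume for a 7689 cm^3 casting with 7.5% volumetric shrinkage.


Formula: V_shrink = V_casting * shrinkage_pct / 100
V_shrink = 7689 cm^3 * 7.5 / 100 = 576.6750 cm^3

Answer: 576.6750 cm^3


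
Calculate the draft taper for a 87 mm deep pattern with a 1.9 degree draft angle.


Formula: taper = depth * tan(draft_angle)
tan(1.9 deg) = 0.0331734
taper = 87 mm * 0.0331734 = 2.8861 mm

Answer: 2.8861 mm


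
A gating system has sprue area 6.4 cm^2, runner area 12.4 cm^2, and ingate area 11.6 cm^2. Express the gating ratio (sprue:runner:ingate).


Sprue:Runner:Ingate = 1 : 12.4/6.4 : 11.6/6.4 = 1:1.94:1.81

Answer: 1:1.94:1.81


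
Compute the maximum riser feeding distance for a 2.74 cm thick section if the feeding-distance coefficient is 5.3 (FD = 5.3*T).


Formula: FD = 5.3 * T  (riser feeding-distance rule)
FD = 5.3 * 2.74 cm = 14.5220 cm

Final answer: 14.5220 cm


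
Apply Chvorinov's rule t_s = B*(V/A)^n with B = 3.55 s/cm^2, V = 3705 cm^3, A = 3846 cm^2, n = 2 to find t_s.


Formula: t_s = B * (V/A)^n  (Chvorinov's rule, n=2)
Modulus M = V/A = 3705/3846 = 0.963339 cm
M^2 = 0.963339^2 = 0.928022 cm^2
t_s = 3.55 * 0.928022 = 3.2945 s


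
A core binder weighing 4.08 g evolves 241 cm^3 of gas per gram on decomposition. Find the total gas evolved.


Formula: V_gas = W_binder * gas_evolution_rate
V = 4.08 g * 241 cm^3/g = 983.2800 cm^3

983.2800 cm^3


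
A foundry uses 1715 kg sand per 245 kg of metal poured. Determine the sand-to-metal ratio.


Formula: Sand-to-Metal Ratio = W_sand / W_metal
Ratio = 1715 kg / 245 kg = 7.0000

Final answer: 7.0000


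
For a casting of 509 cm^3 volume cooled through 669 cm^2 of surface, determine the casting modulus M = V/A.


Formula: Casting Modulus M = V / A
M = 509 cm^3 / 669 cm^2 = 0.7608 cm


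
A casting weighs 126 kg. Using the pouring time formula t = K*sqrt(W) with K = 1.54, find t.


Formula: t = K * sqrt(W)
sqrt(W) = sqrt(126) = 11.22497
t = 1.54 * 11.22497 = 17.2865 s

Answer: 17.2865 s


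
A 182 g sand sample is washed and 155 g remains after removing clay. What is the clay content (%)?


Formula: Clay% = (W_total - W_washed) / W_total * 100
Clay mass = 182 - 155 = 27 g
Clay% = 27 / 182 * 100 = 14.8352%


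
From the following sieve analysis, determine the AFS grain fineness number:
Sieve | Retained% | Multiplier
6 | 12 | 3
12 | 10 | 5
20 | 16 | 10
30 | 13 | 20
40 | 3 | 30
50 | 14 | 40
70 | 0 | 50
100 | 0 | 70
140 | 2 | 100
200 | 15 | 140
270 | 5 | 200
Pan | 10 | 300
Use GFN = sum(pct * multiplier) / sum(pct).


Formula: GFN = sum(pct * multiplier) / sum(pct)
sum(pct * multiplier) = 7456
sum(pct) = 100
GFN = 7456 / 100 = 74.56

Answer: 74.56
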